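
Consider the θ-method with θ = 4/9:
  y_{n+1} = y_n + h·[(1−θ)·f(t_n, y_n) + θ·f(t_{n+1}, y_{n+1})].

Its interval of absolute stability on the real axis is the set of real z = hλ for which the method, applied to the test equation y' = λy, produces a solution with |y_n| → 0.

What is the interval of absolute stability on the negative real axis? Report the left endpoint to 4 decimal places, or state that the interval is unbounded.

With y'=λy (z=hλ):
  y_{n+1} = y_n + z·[5/9·y_n + 4/9·y_{n+1}] ⇒ (1 − 4/9z)y_{n+1} = (1 + 5/9z)y_n
  Hence R(z) = (1 + 5/9z)/(1 − 4/9z).

Find x<0 with |R(x)|<1.
x=-1.49: |R|=0.1036
R=−1: 1+5/9x = −1+4/9x ⇒ -1/9x=2 ⇒ x=2/(-1/9)=-18.0000
Confirm numerically:
  x=-17.093: |R|=0.98828 <1
  x=-13.462: |R|=0.92779 <1
  x=-9.519: |R|=0.81984 <1
  x=-8.842: |R|=0.79359 <1
  x=-18.156: |R|=1.00191 >1
  x=-18.150: |R|=1.00184 >1
  x=-18.099: |R|=1.00122 >1
Stable set (-18.0000, 0).

z∈(-18.0000,0).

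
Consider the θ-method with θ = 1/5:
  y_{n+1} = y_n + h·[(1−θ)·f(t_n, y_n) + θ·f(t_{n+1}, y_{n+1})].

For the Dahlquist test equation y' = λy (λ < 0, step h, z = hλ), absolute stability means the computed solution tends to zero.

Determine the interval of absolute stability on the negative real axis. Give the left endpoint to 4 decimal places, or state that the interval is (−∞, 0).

(-3.3333, 0).

Test eqn y'=λy, z=hλ:
  y_{n+1} = y_n + z·[4/5·y_n + 1/5·y_{n+1}] ⇒ (1 − 1/5z)y_{n+1} = (1 + 4/5z)y_n
  Hence R(z) = (1 + 4/5z)/(1 − 1/5z).

Need |R(x)|<1, x<0.
x=-1.65: |R|=0.2406
R=−1: 1+4/5x = −1+1/5x ⇒ -3/5x=2 ⇒ x=2/(-3/5)=-3.3333
Confirm numerically:
  x=-3.288: |R|=0.98359 <1
  x=-2.871: |R|=0.82378 <1
  x=-2.632: |R|=0.72432 <1
  x=-2.561: |R|=0.69356 <1
  x=-3.849: |R|=1.17482 >1
  x=-3.379: |R|=1.01635 >1
Stable set (-3.3333, 0).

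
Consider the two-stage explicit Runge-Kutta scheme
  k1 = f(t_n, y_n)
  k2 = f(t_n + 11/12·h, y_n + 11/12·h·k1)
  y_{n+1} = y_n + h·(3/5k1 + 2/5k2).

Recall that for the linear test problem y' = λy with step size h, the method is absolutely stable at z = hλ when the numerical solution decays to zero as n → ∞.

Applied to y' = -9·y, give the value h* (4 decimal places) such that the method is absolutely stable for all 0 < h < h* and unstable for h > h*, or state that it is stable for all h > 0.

(-2.7273,0); λ=-9 ⇒ h* = (30/11)/9 = 0.3030.

Test eqn y'=λy, z=hλ:
  k1=λy_n ⇒ h·k1=z·y_n;  k2=λ(1+11/12z)y_n ⇒ h·k2=z(1+11/12z)y_n
  y_{n+1}/y_n = 1 + 3/5z + 2/5z(1+11/12z) = 1 + z + 11/30z²
  so R(z) = 1 + z + 11/30z².

Solve |R(x)|<1 on ℝ⁻.
x=-0.7: |R|=0.4797
R=1: x+11/30x²=0 ⇒ x=−30/11=-2.7273; min R=1−1/(4·11/30)=0.3182>−1
Confirm numerically:
  x=-2.537: |R|=0.82300 <1
  x=-2.325: |R|=0.65706 <1
  x=-1.801: |R|=0.38832 <1
  x=-1.512: |R|=0.32625 <1
  x=-3.026: |R|=1.33145 >1
  x=-2.808: |R|=1.08312 >1
So |R|<1 on (-2.7273, 0).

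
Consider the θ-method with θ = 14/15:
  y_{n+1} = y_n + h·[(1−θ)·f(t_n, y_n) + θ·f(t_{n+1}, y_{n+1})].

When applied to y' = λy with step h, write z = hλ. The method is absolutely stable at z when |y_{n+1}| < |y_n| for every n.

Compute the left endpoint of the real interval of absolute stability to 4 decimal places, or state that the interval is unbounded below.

interval (−∞, 0).

Set f=λy, z=hλ:
  y_{n+1} = y_n + z·[1/15·y_n + 14/15·y_{n+1}] ⇒ (1 − 14/15z)y_{n+1} = (1 + 1/15z)y_n
  Hence R(z) = (1 + 1/15z)/(1 − 14/15z).

Need |R(x)|<1, x<0.
x=-0.51: |R|=0.6545
x=-2: |R|=0.3023
x=-10: |R|=0.0323
x=-100: |R|=0.0601
θ=14/15≥1/2 ⇒ |1+1/15x|<|1−14/15x| ∀x<0 ⇒ stable on all of ℝ⁻.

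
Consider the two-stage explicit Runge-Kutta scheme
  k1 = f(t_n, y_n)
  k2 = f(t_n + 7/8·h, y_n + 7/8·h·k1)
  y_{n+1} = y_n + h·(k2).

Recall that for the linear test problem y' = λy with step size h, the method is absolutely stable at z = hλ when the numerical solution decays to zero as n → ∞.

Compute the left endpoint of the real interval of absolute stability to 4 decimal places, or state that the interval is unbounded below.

Set f=λy, z=hλ:
  k1=λy_n ⇒ h·k1=z·y_n;  k2=λ(1+7/8z)y_n ⇒ h·k2=z(1+7/8z)y_n
  y_{n+1}/y_n = 1 + z(1+7/8z) = 1 + z + 7/8z²
  ⇒ R(z) = 1 + z + 7/8z².

Boundary: |R(x)|=1, x<0.
x=-1.33: |R|=1.2178
R=1: x+7/8x²=0 ⇒ x=−8/7=-1.1429; min R=1−1/(4·7/8)=0.7143>−1
Confirm numerically:
  x=-1.102: |R|=0.96060 <1
  x=-0.818: |R|=0.76748 <1
  x=-0.764: |R|=0.74673 <1
  x=-0.494: |R|=0.71953 <1
  x=-1.618: |R|=1.67268 >1
  x=-1.594: |R|=1.62923 >1
  x=-1.246: |R|=1.11245 >1
Interval (-1.1429, 0).

left endpoint -1.1429.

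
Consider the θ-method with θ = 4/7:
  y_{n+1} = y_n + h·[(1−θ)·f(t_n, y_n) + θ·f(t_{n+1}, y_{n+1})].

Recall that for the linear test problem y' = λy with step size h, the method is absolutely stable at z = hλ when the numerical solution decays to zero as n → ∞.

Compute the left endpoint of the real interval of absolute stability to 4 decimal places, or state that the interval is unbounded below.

unbounded; (−∞, 0).

Test eqn y'=λy, z=hλ:
  y_{n+1} = y_n + z·[3/7·y_n + 4/7·y_{n+1}] ⇒ (1 − 4/7z)y_{n+1} = (1 + 3/7z)y_n
  ⇒ R(z) = (1 + 3/7z)/(1 − 4/7z).

Find x<0 with |R(x)|<1.
x=-1.36: |R|=0.2347
x=-2: |R|=0.0667
x=-10: |R|=0.4894
x=-100: |R|=0.7199
θ=4/7≥1/2 ⇒ |1+3/7x|<|1−4/7x| ∀x<0 ⇒ interval (−∞,0).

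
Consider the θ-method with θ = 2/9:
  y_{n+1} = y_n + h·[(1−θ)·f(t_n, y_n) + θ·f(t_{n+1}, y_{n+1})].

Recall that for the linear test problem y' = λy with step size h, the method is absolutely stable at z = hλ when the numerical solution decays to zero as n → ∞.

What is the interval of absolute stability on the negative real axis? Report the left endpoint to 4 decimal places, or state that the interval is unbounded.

On y'=λy, z=hλ:
  y_{n+1} = y_n + z·[7/9·y_n + 2/9·y_{n+1}] ⇒ (1 − 2/9z)y_{n+1} = (1 + 7/9z)y_n
  R(z) = (1 + 7/9z)/(1 − 2/9z).

Find x<0 with |R(x)|<1.
x=-0.56: |R|=0.5020
R=−1: 1+7/9x = −1+2/9x ⇒ -5/9x=2 ⇒ x=2/(-5/9)=-3.6000
Confirm numerically:
  x=-3.319: |R|=0.91015 <1
  x=-3.226: |R|=0.87898 <1
  x=-2.393: |R|=0.56224 <1
  x=-4.049: |R|=1.13130 >1
  x=-3.899: |R|=1.08900 >1
  x=-3.742: |R|=1.04307 >1
Interval (-3.6000, 0).

(-3.6000, 0).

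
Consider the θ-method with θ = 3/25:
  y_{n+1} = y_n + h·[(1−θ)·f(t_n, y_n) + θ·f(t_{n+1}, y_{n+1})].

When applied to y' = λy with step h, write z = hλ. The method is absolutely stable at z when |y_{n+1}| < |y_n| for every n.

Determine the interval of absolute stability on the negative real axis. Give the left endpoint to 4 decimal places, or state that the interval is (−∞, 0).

On y'=λy, z=hλ:
  y_{n+1} = y_n + z·[22/25·y_n + 3/25·y_{n+1}] ⇒ (1 − 3/25z)y_{n+1} = (1 + 22/25z)y_n
  Hence R(z) = (1 + 22/25z)/(1 − 3/25z).

Find x<0 with |R(x)|<1.
x=-0.4: |R|=0.6183
R=−1: 1+22/25x = −1+3/25x ⇒ -19/25x=2 ⇒ x=2/(-19/25)=-2.6316
Confirm numerically:
  x=-2.422: |R|=0.87659 <1
  x=-2.279: |R|=0.78958 <1
  x=-1.955: |R|=0.58351 <1
  x=-1.385: |R|=0.18762 <1
  x=-2.859: |R|=1.12869 >1
  x=-2.679: |R|=1.02727 >1
Interval (-2.6316, 0).

(-2.6316, 0).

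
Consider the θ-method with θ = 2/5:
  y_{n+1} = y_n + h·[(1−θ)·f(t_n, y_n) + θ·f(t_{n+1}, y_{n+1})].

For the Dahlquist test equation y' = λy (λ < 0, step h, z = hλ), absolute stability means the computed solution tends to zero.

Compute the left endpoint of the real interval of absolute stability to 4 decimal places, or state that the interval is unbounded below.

On y'=λy, z=hλ:
  y_{n+1} = y_n + z·[3/5·y_n + 2/5·y_{n+1}] ⇒ (1 − 2/5z)y_{n+1} = (1 + 3/5z)y_n
  Hence R(z) = (1 + 3/5z)/(1 − 2/5z).

Boundary: |R(x)|=1, x<0.
x=-1.8: |R|=0.0465
R=−1: 1+3/5x = −1+2/5x ⇒ -1/5x=2 ⇒ x=2/(-1/5)=-10.0000
Confirm numerically:
  x=-9.251: |R|=0.96813 <1
  x=-7.865: |R|=0.89701 <1
  x=-5.712: |R|=0.73892 <1
  x=-10.431: |R|=1.01667 >1
  x=-10.343: |R|=1.01335 >1
Stable set (-10.0000, 0).

left endpoint -10.0000.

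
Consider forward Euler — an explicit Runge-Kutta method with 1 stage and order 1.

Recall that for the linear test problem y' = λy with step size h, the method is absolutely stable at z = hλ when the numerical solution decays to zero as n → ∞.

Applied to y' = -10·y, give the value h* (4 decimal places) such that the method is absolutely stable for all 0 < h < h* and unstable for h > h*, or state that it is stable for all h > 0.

Set f=λy, z=hλ:
  order 1, 1-stage ⇒ R(z)=1+z
  (e.g. R(-1.61)=-0.61000, |R|=0.61000)

Solve |R(x)|<1 on ℝ⁻.
x=-1.61: |R|=0.6100
|R(-2.24)|=1.2400 |R(-1.52)|=0.5200 |R(-1.45)|=0.4500
Bisect:
  x_lo=-2.8193 |R|=1.8193  x_hi=-0.1546 |R|=0.8454
  mid=-1.48692 |R|=0.48692 →hi
  mid=-2.15309 |R|=1.15309 →lo
  mid=-1.82001 |R|=0.82001 →hi
  mid=-1.98655 |R|=0.98655 →hi
  mid=-2.06982 |R|=1.06982 →lo
  mid=-2.02818 |R|=1.02818 →lo
  mid=-2.00737 |R|=1.00737 →lo
  mid=-1.99696 |R|=0.99696 →hi
  mid=-2.00216 |R|=1.00216 →lo
  ...
  [-2.00005,-1.99988] ⇒ x*=-2.0000
So |R|<1 on (-2.0000, 0).

(-2.0000,0); λ=-10 ⇒ h* = 0.2000.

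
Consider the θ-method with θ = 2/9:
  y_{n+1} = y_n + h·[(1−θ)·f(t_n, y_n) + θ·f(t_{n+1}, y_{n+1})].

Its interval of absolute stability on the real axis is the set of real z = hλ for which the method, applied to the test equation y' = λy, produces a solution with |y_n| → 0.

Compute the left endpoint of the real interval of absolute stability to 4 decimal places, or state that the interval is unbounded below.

left endpoint -3.6000.

Set f=λy, z=hλ:
  y_{n+1} = y_n + z·[7/9·y_n + 2/9·y_{n+1}] ⇒ (1 − 2/9z)y_{n+1} = (1 + 7/9z)y_n
  R(z) = (1 + 7/9z)/(1 − 2/9z).

Need |R(x)|<1, x<0.
x=-0.62: |R|=0.4551
R=−1: 1+7/9x = −1+2/9x ⇒ -5/9x=2 ⇒ x=2/(-5/9)=-3.6000
Confirm numerically:
  x=-2.994: |R|=0.79784 <1
  x=-2.426: |R|=0.57623 <1
  x=-1.612: |R|=0.18685 <1
  x=-1.556: |R|=0.15621 <1
  x=-3.993: |R|=1.11568 >1
  x=-3.846: |R|=1.07369 >1
Stable set (-3.6000, 0).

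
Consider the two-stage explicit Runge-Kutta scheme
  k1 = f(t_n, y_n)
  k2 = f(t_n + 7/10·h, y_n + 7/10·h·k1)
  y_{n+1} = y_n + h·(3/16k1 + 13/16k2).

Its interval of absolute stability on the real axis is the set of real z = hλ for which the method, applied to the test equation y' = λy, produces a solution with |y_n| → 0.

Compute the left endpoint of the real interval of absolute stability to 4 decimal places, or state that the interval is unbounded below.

left endpoint -1.7582.

On y'=λy, z=hλ:
  k1=λy_n ⇒ h·k1=z·y_n;  k2=λ(1+7/10z)y_n ⇒ h·k2=z(1+7/10z)y_n
  y_{n+1}/y_n = 1 + 3/16z + 13/16z(1+7/10z) = 1 + z + 91/160z²
  R(z) = 1 + z + 91/160z².

Find x<0 with |R(x)|<1.
x=-1.69: |R|=0.9344
R=1: x+91/160x²=0 ⇒ x=−160/91=-1.7582; min R=1−1/(4·91/160)=0.5604>−1
Confirm numerically:
  x=-1.399: |R|=0.71416 <1
  x=-1.313: |R|=0.66751 <1
  x=-1.121: |R|=0.59371 <1
  x=-0.903: |R|=0.56076 <1
  x=-2.313: |R|=1.72979 >1
  x=-1.873: |R|=1.12225 >1
So |R|<1 on (-1.7582, 0).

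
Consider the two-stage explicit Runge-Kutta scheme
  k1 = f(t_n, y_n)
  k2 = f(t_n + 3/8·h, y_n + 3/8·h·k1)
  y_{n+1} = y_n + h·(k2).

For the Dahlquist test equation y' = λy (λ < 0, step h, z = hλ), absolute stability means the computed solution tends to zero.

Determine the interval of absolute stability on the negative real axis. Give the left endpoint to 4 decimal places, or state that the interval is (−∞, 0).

z∈(-2.6667,0).

With y'=λy (z=hλ):
  k1=λy_n ⇒ h·k1=z·y_n;  k2=λ(1+3/8z)y_n ⇒ h·k2=z(1+3/8z)y_n
  y_{n+1}/y_n = 1 + z(1+3/8z) = 1 + z + 3/8z²
  so R(z) = 1 + z + 3/8z².

Find x<0 with |R(x)|<1.
x=-0.79: |R|=0.4440
R=1: x+3/8x²=0 ⇒ x=−8/3=-2.6667; min R=1−1/(4·3/8)=0.3333>−1
Confirm numerically:
  x=-1.972: |R|=0.48629 <1
  x=-1.687: |R|=0.38024 <1
  x=-1.484: |R|=0.34185 <1
  x=-3.055: |R|=1.44488 >1
  x=-2.992: |R|=1.36502 >1
  x=-2.817: |R|=1.15881 >1
So |R|<1 on (-2.6667, 0).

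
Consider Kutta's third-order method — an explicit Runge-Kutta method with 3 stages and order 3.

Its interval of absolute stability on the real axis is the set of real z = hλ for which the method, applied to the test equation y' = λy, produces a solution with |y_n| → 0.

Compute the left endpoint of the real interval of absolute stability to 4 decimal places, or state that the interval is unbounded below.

left endpoint -2.5127.

On y'=λy, z=hλ:
  order 3, 3-stage ⇒ R(z)=1+z+z^2/2+z^3/6
  (e.g. R(-0.89)=0.38856, |R|=0.38856)

Solve |R(x)|<1 on ℝ⁻.
x=-0.89: |R|=0.3886
|R(-2.74)|=1.4147 |R(-1.52)|=0.0499 |R(-0.87)|=0.3987
Bisect:
  x_lo=-3.0478 |R|=2.1219  x_hi=-0.1379 |R|=0.8712
  mid=-1.59288 |R|=0.00216 →hi
  mid=-2.32036 |R|=0.71049 →hi
  mid=-2.68410 |R|=1.30480 →lo
  mid=-2.50223 |R|=0.98280 →hi
  mid=-2.59317 |R|=1.13721 →lo
  mid=-2.54770 |R|=1.05841 →lo
  mid=-2.52497 |R|=1.02021 →lo
  ...
  [-2.51289,-2.51271] ⇒ x*=-2.5127
Stable set (-2.5127, 0).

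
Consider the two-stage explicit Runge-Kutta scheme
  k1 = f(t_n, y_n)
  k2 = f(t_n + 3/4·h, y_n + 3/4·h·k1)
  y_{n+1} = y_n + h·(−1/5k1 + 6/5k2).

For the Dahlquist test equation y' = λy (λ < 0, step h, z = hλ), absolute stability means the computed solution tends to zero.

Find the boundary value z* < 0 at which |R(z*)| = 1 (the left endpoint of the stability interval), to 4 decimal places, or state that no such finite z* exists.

z* = -1.1111.

With y'=λy (z=hλ):
  k1=λy_n ⇒ h·k1=z·y_n;  k2=λ(1+3/4z)y_n ⇒ h·k2=z(1+3/4z)y_n
  y_{n+1}/y_n = 1 − 1/5z + 6/5z(1+3/4z) = 1 + z + 9/10z²
  so R(z) = 1 + z + 9/10z².

Need |R(x)|<1, x<0.
x=-0.84: |R|=0.7950
R=1: x+9/10x²=0 ⇒ x=−10/9=-1.1111; min R=1−1/(4·9/10)=0.7222>−1
Confirm numerically:
  x=-0.715: |R|=0.74510 <1
  x=-0.709: |R|=0.74341 <1
  x=-0.683: |R|=0.73684 <1
  x=-1.367: |R|=1.31482 >1
  x=-1.278: |R|=1.19196 >1
  x=-1.253: |R|=1.16001 >1
Stable set (-1.1111, 0).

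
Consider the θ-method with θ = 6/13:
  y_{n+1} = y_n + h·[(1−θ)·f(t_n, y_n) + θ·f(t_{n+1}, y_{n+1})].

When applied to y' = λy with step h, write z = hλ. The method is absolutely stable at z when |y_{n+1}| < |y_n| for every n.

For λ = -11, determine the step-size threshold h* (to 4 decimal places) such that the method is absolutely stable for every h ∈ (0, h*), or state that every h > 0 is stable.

(-26.0000,0); λ=-11 ⇒ h* = (26)/11 = 2.3636.

Set f=λy, z=hλ:
  y_{n+1} = y_n + z·[7/13·y_n + 6/13·y_{n+1}] ⇒ (1 − 6/13z)y_{n+1} = (1 + 7/13z)y_n
  so R(z) = (1 + 7/13z)/(1 − 6/13z).

Need |R(x)|<1, x<0.
x=-1.3: |R|=0.1875
R=−1: 1+7/13x = −1+6/13x ⇒ -1/13x=2 ⇒ x=2/(-1/13)=-26.0000
Confirm numerically:
  x=-18.224: |R|=0.93644 <1
  x=-17.163: |R|=0.92380 <1
  x=-12.512: |R|=0.84685 <1
  x=-26.398: |R|=1.00232 >1
  x=-26.172: |R|=1.00101 >1
So |R|<1 on (-26.0000, 0).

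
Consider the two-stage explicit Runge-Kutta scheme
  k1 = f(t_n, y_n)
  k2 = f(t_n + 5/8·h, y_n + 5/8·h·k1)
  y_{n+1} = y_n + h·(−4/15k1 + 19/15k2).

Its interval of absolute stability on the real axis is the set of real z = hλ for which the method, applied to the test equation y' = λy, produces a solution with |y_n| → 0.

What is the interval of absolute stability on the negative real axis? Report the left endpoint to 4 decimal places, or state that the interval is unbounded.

Set f=λy, z=hλ:
  k1=λy_n ⇒ h·k1=z·y_n;  k2=λ(1+5/8z)y_n ⇒ h·k2=z(1+5/8z)y_n
  y_{n+1}/y_n = 1 − 4/15z + 19/15z(1+5/8z) = 1 + z + 19/24z²
  R(z) = 1 + z + 19/24z².

Solve |R(x)|<1 on ℝ⁻.
x=-0.3: |R|=0.7712
R=1: x+19/24x²=0 ⇒ x=−24/19=-1.2632; min R=1−1/(4·19/24)=0.6842>−1
Confirm numerically:
  x=-1.173: |R|=0.91628 <1
  x=-1.053: |R|=0.82481 <1
  x=-0.983: |R|=0.78198 <1
  x=-1.810: |R|=1.78358 >1
  x=-1.312: |R|=1.05073 >1
So |R|<1 on (-1.2632, 0).

(-1.2632, 0).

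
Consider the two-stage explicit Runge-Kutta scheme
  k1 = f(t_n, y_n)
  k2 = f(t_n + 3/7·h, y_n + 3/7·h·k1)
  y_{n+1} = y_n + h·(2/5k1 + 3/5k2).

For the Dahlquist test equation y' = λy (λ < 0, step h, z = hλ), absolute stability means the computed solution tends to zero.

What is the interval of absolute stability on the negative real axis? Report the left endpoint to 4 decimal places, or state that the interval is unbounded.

Set f=λy, z=hλ:
  k1=λy_n ⇒ h·k1=z·y_n;  k2=λ(1+3/7z)y_n ⇒ h·k2=z(1+3/7z)y_n
  y_{n+1}/y_n = 1 + 2/5z + 3/5z(1+3/7z) = 1 + z + 9/35z²
  Hence R(z) = 1 + z + 9/35z².

Find x<0 with |R(x)|<1.
x=-0.49: |R|=0.5717
R=1: x+9/35x²=0 ⇒ x=−35/9=-3.8889; min R=1−1/(4·9/35)=0.0278>−1
Confirm numerically:
  x=-3.639: |R|=0.76617 <1
  x=-3.438: |R|=0.60139 <1
  x=-2.124: |R|=0.03607 <1
  x=-4.481: |R|=1.68226 >1
  x=-3.941: |R|=1.05281 >1
  x=-3.911: |R|=1.02224 >1
Stable set (-3.8889, 0).

z∈(-3.8889,0).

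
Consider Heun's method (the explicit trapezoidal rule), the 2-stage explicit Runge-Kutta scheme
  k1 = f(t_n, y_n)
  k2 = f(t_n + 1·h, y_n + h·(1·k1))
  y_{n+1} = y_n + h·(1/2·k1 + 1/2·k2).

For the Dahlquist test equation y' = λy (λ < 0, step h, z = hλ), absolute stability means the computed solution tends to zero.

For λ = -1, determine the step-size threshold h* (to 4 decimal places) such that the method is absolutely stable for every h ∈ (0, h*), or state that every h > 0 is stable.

(-2.0000,0); λ=-1 ⇒ h* = 2.0000.

On y'=λy, z=hλ:
  order 2, 2-stage ⇒ R(z)=1+z+z^2/2
  (e.g. R(-0.43)=0.66245, |R|=0.66245)

Solve |R(x)|<1 on ℝ⁻.
x=-0.43: |R|=0.6624
|R(-1.55)|=0.6513 |R(-0.6)|=0.5800 |R(-0.53)|=0.6104
Bisect:
  x_lo=-2.4422 |R|=1.5400  x_hi=-0.2285 |R|=0.7976
  mid=-1.33535 |R|=0.55623 →hi
  mid=-1.88878 |R|=0.89496 →hi
  mid=-2.16550 |R|=1.17919 →lo
  mid=-2.02714 |R|=1.02751 →lo
  mid=-1.95796 |R|=0.95884 →hi
  mid=-1.99255 |R|=0.99258 →hi
  mid=-2.00984 |R|=1.00989 →lo
  mid=-2.00120 |R|=1.00120 →lo
  ...
  [-2.00011,-1.99998] ⇒ x*=-2.0000
Stable set (-2.0000, 0).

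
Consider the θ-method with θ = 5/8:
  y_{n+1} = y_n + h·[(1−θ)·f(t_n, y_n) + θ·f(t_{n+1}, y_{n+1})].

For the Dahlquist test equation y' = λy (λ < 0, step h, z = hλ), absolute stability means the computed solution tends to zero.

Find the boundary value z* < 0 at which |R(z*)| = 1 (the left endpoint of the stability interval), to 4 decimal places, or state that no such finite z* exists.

On y'=λy, z=hλ:
  y_{n+1} = y_n + z·[3/8·y_n + 5/8·y_{n+1}] ⇒ (1 − 5/8z)y_{n+1} = (1 + 3/8z)y_n
  so R(z) = (1 + 3/8z)/(1 − 5/8z).

Boundary: |R(x)|=1, x<0.
x=-1.06: |R|=0.3624
x=-2: |R|=0.1111
x=-10: |R|=0.3793
x=-100: |R|=0.5748
θ=5/8≥1/2 ⇒ |1+3/8x|<|1−5/8x| ∀x<0 ⇒ stable on all of ℝ⁻.

interval (−∞, 0).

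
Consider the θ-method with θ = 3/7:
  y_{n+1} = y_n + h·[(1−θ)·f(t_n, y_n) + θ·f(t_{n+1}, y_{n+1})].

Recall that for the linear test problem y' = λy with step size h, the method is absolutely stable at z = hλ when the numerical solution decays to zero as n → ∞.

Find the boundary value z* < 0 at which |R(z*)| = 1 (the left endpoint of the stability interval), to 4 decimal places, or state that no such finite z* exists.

On y'=λy, z=hλ:
  y_{n+1} = y_n + z·[4/7·y_n + 3/7·y_{n+1}] ⇒ (1 − 3/7z)y_{n+1} = (1 + 4/7z)y_n
  so R(z) = (1 + 4/7z)/(1 − 3/7z).

Find x<0 with |R(x)|<1.
x=-1.17: |R|=0.2207
R=−1: 1+4/7x = −1+3/7x ⇒ -1/7x=2 ⇒ x=2/(-1/7)=-14.0000
Confirm numerically:
  x=-13.976: |R|=0.99951 <1
  x=-11.827: |R|=0.94885 <1
  x=-11.215: |R|=0.93148 <1
  x=-8.230: |R|=0.81792 <1
  x=-14.231: |R|=1.00465 >1
  x=-14.037: |R|=1.00075 >1
Stable set (-14.0000, 0).

z* = -14.0000.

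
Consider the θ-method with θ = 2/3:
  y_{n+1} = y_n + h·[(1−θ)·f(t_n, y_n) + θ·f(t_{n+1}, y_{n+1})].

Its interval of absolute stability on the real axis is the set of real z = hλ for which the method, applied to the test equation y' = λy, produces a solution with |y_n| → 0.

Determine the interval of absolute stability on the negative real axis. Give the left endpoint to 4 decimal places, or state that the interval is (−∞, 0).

interval (−∞, 0).

On y'=λy, z=hλ:
  y_{n+1} = y_n + z·[1/3·y_n + 2/3·y_{n+1}] ⇒ (1 − 2/3z)y_{n+1} = (1 + 1/3z)y_n
  ⇒ R(z) = (1 + 1/3z)/(1 − 2/3z).

Boundary: |R(x)|=1, x<0.
x=-0.85: |R|=0.4574
x=-2: |R|=0.1429
x=-10: |R|=0.3043
x=-100: |R|=0.4778
θ=2/3≥1/2 ⇒ |1+1/3x|<|1−2/3x| ∀x<0 ⇒ interval (−∞,0).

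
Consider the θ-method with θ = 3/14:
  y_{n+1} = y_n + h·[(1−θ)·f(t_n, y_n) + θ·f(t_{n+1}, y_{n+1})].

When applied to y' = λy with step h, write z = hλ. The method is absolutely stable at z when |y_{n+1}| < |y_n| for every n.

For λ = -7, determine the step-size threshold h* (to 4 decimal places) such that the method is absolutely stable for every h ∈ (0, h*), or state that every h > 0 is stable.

Test eqn y'=λy, z=hλ:
  y_{n+1} = y_n + z·[11/14·y_n + 3/14·y_{n+1}] ⇒ (1 − 3/14z)y_{n+1} = (1 + 11/14z)y_n
  so R(z) = (1 + 11/14z)/(1 − 3/14z).

Solve |R(x)|<1 on ℝ⁻.
x=-1.56: |R|=0.1692
R=−1: 1+11/14x = −1+3/14x ⇒ -4/7x=2 ⇒ x=2/(-4/7)=-3.5000
Confirm numerically:
  x=-3.360: |R|=0.95349 <1
  x=-2.811: |R|=0.75429 <1
  x=-1.636: |R|=0.21134 <1
  x=-3.995: |R|=1.15240 >1
  x=-3.914: |R|=1.12866 >1
  x=-3.898: |R|=1.12392 >1
Stable set (-3.5000, 0).

(-3.5000,0); λ=-7 ⇒ h* = (7/2)/7 = 0.5000.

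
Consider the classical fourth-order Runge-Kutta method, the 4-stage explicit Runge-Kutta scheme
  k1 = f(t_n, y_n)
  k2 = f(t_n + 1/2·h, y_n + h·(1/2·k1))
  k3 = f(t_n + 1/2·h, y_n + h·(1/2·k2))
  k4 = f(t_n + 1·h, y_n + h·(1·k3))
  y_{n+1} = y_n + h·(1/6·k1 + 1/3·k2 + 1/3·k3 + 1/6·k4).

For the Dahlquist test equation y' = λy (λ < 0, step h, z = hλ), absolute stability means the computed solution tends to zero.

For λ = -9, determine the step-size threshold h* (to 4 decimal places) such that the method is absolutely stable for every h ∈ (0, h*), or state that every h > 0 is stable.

Test eqn y'=λy, z=hλ:
  order 4, 4-stage ⇒ R(z)=1+z+z^2/2+z^3/6+z^4/24
  (e.g. R(-1.3)=0.29784, |R|=0.29784)

Solve |R(x)|<1 on ℝ⁻.
x=-1.3: |R|=0.2978
|R(-2.47)|=0.6198 |R(-1.41)|=0.2815 |R(-1.28)|=0.3015
Bisect:
  x_lo=-3.4440 |R|=2.5402  x_hi=-0.2548 |R|=0.7751
  mid=-1.84938 |R|=0.29392 →hi
  mid=-2.64669 |R|=0.81036 →hi
  mid=-3.04535 |R|=1.46829 →lo
  mid=-2.84602 |R|=1.09548 →lo
  mid=-2.74635 |R|=0.94286 →hi
  mid=-2.79619 |R|=1.01655 →lo
  mid=-2.77127 |R|=0.97906 →hi
  mid=-2.78373 |R|=0.99764 →hi
  mid=-2.78996 |R|=1.00705 →lo
  mid=-2.78684 |R|=1.00234 →lo
  ...
  [-2.78548,-2.78528] ⇒ x*=-2.7853
So |R|<1 on (-2.7853, 0).

(-2.7853,0); λ=-9 ⇒ h* = 0.3095.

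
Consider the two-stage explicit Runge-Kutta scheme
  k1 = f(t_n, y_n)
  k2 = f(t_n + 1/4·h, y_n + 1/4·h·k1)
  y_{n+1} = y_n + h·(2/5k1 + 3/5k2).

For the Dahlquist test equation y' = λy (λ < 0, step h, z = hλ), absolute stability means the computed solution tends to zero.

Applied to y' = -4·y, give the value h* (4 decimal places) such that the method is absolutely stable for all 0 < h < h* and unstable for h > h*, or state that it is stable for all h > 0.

(-6.6667,0); λ=-4 ⇒ h* = (20/3)/4 = 1.6667.

Set f=λy, z=hλ:
  k1=λy_n ⇒ h·k1=z·y_n;  k2=λ(1+1/4z)y_n ⇒ h·k2=z(1+1/4z)y_n
  y_{n+1}/y_n = 1 + 2/5z + 3/5z(1+1/4z) = 1 + z + 3/20z²
  so R(z) = 1 + z + 3/20z².

Find x<0 with |R(x)|<1.
x=-0.44: |R|=0.5890
R=1: x+3/20x²=0 ⇒ x=−20/3=-6.6667; min R=1−1/(4·3/20)=-0.6667>−1
Confirm numerically:
  x=-6.414: |R|=0.75691 <1
  x=-5.664: |R|=0.14813 <1
  x=-2.910: |R|=0.63979 <1
  x=-7.092: |R|=1.45247 >1
  x=-7.060: |R|=1.41654 >1
  x=-6.879: |R|=1.21910 >1
Stable set (-6.6667, 0).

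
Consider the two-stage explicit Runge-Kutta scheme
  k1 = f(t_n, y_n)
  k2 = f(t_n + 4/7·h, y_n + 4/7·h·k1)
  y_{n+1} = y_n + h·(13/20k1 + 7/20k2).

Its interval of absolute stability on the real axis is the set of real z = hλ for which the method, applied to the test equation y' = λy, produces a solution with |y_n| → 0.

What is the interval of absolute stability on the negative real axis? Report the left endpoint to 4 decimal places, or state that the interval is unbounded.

(-5.0000, 0).

With y'=λy (z=hλ):
  k1=λy_n ⇒ h·k1=z·y_n;  k2=λ(1+4/7z)y_n ⇒ h·k2=z(1+4/7z)y_n
  y_{n+1}/y_n = 1 + 13/20z + 7/20z(1+4/7z) = 1 + z + 1/5z²
  ⇒ R(z) = 1 + z + 1/5z².

Need |R(x)|<1, x<0.
x=-1.14: |R|=0.1199
R=1: x+1/5x²=0 ⇒ x=−5=-5.0000; min R=1−1/(4·1/5)=-0.2500>−1
Confirm numerically:
  x=-3.432: |R|=0.07628 <1
  x=-3.158: |R|=0.16341 <1
  x=-2.325: |R|=0.24387 <1
  x=-5.524: |R|=1.57892 >1
  x=-5.205: |R|=1.21341 >1
Stable set (-5.0000, 0).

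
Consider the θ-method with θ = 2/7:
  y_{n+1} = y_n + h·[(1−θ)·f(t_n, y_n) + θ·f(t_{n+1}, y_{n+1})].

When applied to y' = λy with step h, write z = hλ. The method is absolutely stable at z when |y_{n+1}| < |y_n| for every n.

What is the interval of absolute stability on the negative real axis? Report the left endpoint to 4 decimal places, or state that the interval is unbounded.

Test eqn y'=λy, z=hλ:
  y_{n+1} = y_n + z·[5/7·y_n + 2/7·y_{n+1}] ⇒ (1 − 2/7z)y_{n+1} = (1 + 5/7z)y_n
  Hence R(z) = (1 + 5/7z)/(1 − 2/7z).

Solve |R(x)|<1 on ℝ⁻.
x=-1.66: |R|=0.1260
R=−1: 1+5/7x = −1+2/7x ⇒ -3/7x=2 ⇒ x=2/(-3/7)=-4.6667
Confirm numerically:
  x=-3.239: |R|=0.68222 <1
  x=-2.992: |R|=0.61306 <1
  x=-2.307: |R|=0.39048 <1
  x=-2.154: |R|=0.33339 <1
  x=-5.256: |R|=1.10096 >1
  x=-5.103: |R|=1.07608 >1
Stable set (-4.6667, 0).

z∈(-4.6667,0).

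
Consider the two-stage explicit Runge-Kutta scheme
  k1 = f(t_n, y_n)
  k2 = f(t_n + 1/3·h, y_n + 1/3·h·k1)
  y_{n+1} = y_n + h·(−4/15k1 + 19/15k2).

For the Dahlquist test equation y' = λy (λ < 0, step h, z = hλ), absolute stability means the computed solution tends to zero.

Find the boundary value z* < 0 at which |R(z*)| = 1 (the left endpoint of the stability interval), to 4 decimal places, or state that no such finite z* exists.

left endpoint -2.3684.

Set f=λy, z=hλ:
  k1=λy_n ⇒ h·k1=z·y_n;  k2=λ(1+1/3z)y_n ⇒ h·k2=z(1+1/3z)y_n
  y_{n+1}/y_n = 1 − 4/15z + 19/15z(1+1/3z) = 1 + z + 19/45z²
  so R(z) = 1 + z + 19/45z².

Boundary: |R(x)|=1, x<0.
x=-1.34: |R|=0.4181
R=1: x+19/45x²=0 ⇒ x=−45/19=-2.3684; min R=1−1/(4·19/45)=0.4079>−1
Confirm numerically:
  x=-1.747: |R|=0.54163 <1
  x=-1.505: |R|=0.45134 <1
  x=-1.410: |R|=0.42942 <1
  x=-1.091: |R|=0.41156 <1
  x=-2.963: |R|=1.74384 >1
  x=-2.741: |R|=1.43119 >1
  x=-2.649: |R|=1.31382 >1
Interval (-2.3684, 0).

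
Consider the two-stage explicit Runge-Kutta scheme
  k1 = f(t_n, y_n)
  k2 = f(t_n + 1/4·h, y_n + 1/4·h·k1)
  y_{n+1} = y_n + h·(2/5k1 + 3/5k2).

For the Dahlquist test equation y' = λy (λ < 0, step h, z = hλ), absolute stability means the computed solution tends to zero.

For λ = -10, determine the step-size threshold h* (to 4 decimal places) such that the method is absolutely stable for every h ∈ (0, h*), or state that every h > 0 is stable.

With y'=λy (z=hλ):
  k1=λy_n ⇒ h·k1=z·y_n;  k2=λ(1+1/4z)y_n ⇒ h·k2=z(1+1/4z)y_n
  y_{n+1}/y_n = 1 + 2/5z + 3/5z(1+1/4z) = 1 + z + 3/20z²
  ⇒ R(z) = 1 + z + 3/20z².

Find x<0 with |R(x)|<1.
x=-1.66: |R|=0.2467
R=1: x+3/20x²=0 ⇒ x=−20/3=-6.6667; min R=1−1/(4·3/20)=-0.6667>−1
Confirm numerically:
  x=-5.770: |R|=0.22393 <1
  x=-5.749: |R|=0.20865 <1
  x=-3.139: |R|=0.66100 <1
  x=-7.110: |R|=1.47281 >1
  x=-7.088: |R|=1.44796 >1
  x=-7.061: |R|=1.41766 >1
So |R|<1 on (-6.6667, 0).

(-6.6667,0); λ=-10 ⇒ h* = (20/3)/10 = 0.6667.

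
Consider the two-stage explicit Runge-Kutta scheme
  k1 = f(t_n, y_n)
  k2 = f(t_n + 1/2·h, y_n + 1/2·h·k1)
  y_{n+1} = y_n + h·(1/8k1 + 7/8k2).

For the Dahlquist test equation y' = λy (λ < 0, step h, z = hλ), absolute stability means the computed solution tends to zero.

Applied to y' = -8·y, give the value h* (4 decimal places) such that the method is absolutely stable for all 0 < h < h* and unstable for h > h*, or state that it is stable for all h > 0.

Set f=λy, z=hλ:
  k1=λy_n ⇒ h·k1=z·y_n;  k2=λ(1+1/2z)y_n ⇒ h·k2=z(1+1/2z)y_n
  y_{n+1}/y_n = 1 + 1/8z + 7/8z(1+1/2z) = 1 + z + 7/16z²
  ⇒ R(z) = 1 + z + 7/16z².

Need |R(x)|<1, x<0.
x=-0.9: |R|=0.4544
R=1: x+7/16x²=0 ⇒ x=−16/7=-2.2857; min R=1−1/(4·7/16)=0.4286>−1
Confirm numerically:
  x=-2.197: |R|=0.91473 <1
  x=-2.089: |R|=0.82022 <1
  x=-1.772: |R|=0.60174 <1
  x=-1.398: |R|=0.45705 <1
  x=-2.753: |R|=1.56282 >1
  x=-2.697: |R|=1.48529 >1
Stable set (-2.2857, 0).

(-2.2857,0); λ=-8 ⇒ h* = (16/7)/8 = 0.2857.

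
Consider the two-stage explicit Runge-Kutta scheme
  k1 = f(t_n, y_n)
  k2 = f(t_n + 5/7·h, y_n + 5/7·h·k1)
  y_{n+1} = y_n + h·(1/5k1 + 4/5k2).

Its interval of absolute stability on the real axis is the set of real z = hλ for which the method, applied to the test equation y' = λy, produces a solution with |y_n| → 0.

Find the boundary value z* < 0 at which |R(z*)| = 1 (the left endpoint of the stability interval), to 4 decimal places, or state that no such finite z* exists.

On y'=λy, z=hλ:
  k1=λy_n ⇒ h·k1=z·y_n;  k2=λ(1+5/7z)y_n ⇒ h·k2=z(1+5/7z)y_n
  y_{n+1}/y_n = 1 + 1/5z + 4/5z(1+5/7z) = 1 + z + 4/7z²
  R(z) = 1 + z + 4/7z².

Need |R(x)|<1, x<0.
x=-1.72: |R|=0.9705
R=1: x+4/7x²=0 ⇒ x=−7/4=-1.7500; min R=1−1/(4·4/7)=0.5625>−1
Confirm numerically:
  x=-1.563: |R|=0.83298 <1
  x=-1.401: |R|=0.72060 <1
  x=-1.297: |R|=0.66426 <1
  x=-1.151: |R|=0.60603 <1
  x=-2.265: |R|=1.66656 >1
  x=-1.967: |R|=1.24391 >1
  x=-1.896: |R|=1.15818 >1
Stable set (-1.7500, 0).

z* = -1.7500.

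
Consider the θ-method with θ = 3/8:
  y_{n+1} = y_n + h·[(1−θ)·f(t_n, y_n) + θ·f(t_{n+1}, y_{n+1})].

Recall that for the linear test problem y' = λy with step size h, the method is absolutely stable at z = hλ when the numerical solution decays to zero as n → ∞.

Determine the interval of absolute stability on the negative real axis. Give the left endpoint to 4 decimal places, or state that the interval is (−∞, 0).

On y'=λy, z=hλ:
  y_{n+1} = y_n + z·[5/8·y_n + 3/8·y_{n+1}] ⇒ (1 − 3/8z)y_{n+1} = (1 + 5/8z)y_n
  Hence R(z) = (1 + 5/8z)/(1 − 3/8z).

Find x<0 with |R(x)|<1.
x=-1.27: |R|=0.1397
R=−1: 1+5/8x = −1+3/8x ⇒ -1/4x=2 ⇒ x=2/(-1/4)=-8.0000
Confirm numerically:
  x=-7.021: |R|=0.93263 <1
  x=-6.727: |R|=0.90966 <1
  x=-4.214: |R|=0.63318 <1
  x=-3.404: |R|=0.49528 <1
  x=-8.539: |R|=1.03207 >1
  x=-8.209: |R|=1.01281 >1
So |R|<1 on (-8.0000, 0).

(-8.0000, 0).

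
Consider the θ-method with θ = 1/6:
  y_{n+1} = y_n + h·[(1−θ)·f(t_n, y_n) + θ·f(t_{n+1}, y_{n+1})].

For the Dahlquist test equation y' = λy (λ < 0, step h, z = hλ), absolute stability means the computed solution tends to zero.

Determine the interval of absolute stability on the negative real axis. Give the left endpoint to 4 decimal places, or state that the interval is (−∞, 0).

Set f=λy, z=hλ:
  y_{n+1} = y_n + z·[5/6·y_n + 1/6·y_{n+1}] ⇒ (1 − 1/6z)y_{n+1} = (1 + 5/6z)y_n
  so R(z) = (1 + 5/6z)/(1 − 1/6z).

Find x<0 with |R(x)|<1.
x=-0.61: |R|=0.4463
R=−1: 1+5/6x = −1+1/6x ⇒ -2/3x=2 ⇒ x=2/(-2/3)=-3.0000
Confirm numerically:
  x=-2.902: |R|=0.95596 <1
  x=-2.252: |R|=0.63742 <1
  x=-1.231: |R|=0.02144 <1
  x=-3.463: |R|=1.19571 >1
  x=-3.385: |R|=1.16409 >1
  x=-3.368: |R|=1.15713 >1
Interval (-3.0000, 0).

z∈(-3.0000,0).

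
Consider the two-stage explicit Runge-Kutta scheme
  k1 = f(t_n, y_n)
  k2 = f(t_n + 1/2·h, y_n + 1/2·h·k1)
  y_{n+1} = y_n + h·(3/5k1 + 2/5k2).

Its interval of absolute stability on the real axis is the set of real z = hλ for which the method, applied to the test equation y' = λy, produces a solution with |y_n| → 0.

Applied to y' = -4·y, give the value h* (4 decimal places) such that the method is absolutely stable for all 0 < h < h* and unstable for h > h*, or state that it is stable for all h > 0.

On y'=λy, z=hλ:
  k1=λy_n ⇒ h·k1=z·y_n;  k2=λ(1+1/2z)y_n ⇒ h·k2=z(1+1/2z)y_n
  y_{n+1}/y_n = 1 + 3/5z + 2/5z(1+1/2z) = 1 + z + 1/5z²
  Hence R(z) = 1 + z + 1/5z².

Boundary: |R(x)|=1, x<0.
x=-1.15: |R|=0.1145
R=1: x+1/5x²=0 ⇒ x=−5=-5.0000; min R=1−1/(4·1/5)=-0.2500>−1
Confirm numerically:
  x=-4.895: |R|=0.89720 <1
  x=-2.260: |R|=0.23848 <1
  x=-2.052: |R|=0.20986 <1
  x=-5.463: |R|=1.50587 >1
  x=-5.125: |R|=1.12813 >1
Stable set (-5.0000, 0).

(-5.0000,0); λ=-4 ⇒ h* = (5)/4 = 1.2500.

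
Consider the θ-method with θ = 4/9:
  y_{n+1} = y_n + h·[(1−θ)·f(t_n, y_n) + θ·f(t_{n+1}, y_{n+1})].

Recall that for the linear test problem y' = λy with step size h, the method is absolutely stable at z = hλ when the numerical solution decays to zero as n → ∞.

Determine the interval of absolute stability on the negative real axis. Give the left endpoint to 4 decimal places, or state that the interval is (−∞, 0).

(-18.0000, 0).

Set f=λy, z=hλ:
  y_{n+1} = y_n + z·[5/9·y_n + 4/9·y_{n+1}] ⇒ (1 − 4/9z)y_{n+1} = (1 + 5/9z)y_n
  R(z) = (1 + 5/9z)/(1 − 4/9z).

Find x<0 with |R(x)|<1.
x=-1.02: |R|=0.2982
R=−1: 1+5/9x = −1+4/9x ⇒ -1/9x=2 ⇒ x=2/(-1/9)=-18.0000
Confirm numerically:
  x=-11.306: |R|=0.87655 <1
  x=-10.892: |R|=0.86478 <1
  x=-10.377: |R|=0.84907 <1
  x=-8.135: |R|=0.76252 <1
  x=-18.082: |R|=1.00101 >1
  x=-18.079: |R|=1.00097 >1
So |R|<1 on (-18.0000, 0).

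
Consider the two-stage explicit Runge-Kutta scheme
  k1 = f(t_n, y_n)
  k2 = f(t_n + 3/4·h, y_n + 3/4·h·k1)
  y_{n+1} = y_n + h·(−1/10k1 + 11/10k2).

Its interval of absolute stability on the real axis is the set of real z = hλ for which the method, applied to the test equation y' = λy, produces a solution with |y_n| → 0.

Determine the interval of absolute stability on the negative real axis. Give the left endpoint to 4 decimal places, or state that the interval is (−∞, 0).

(-1.2121, 0).

With y'=λy (z=hλ):
  k1=λy_n ⇒ h·k1=z·y_n;  k2=λ(1+3/4z)y_n ⇒ h·k2=z(1+3/4z)y_n
  y_{n+1}/y_n = 1 − 1/10z + 11/10z(1+3/4z) = 1 + z + 33/40z²
  Hence R(z) = 1 + z + 33/40z².

Boundary: |R(x)|=1, x<0.
x=-1.03: |R|=0.8452
R=1: x+33/40x²=0 ⇒ x=−40/33=-1.2121; min R=1−1/(4·33/40)=0.6970>−1
Confirm numerically:
  x=-1.174: |R|=0.96308 <1
  x=-1.054: |R|=0.86251 <1
  x=-0.811: |R|=0.73162 <1
  x=-0.621: |R|=0.69715 <1
  x=-1.757: |R|=1.78982 >1
  x=-1.419: |R|=1.24219 >1
So |R|<1 on (-1.2121, 0).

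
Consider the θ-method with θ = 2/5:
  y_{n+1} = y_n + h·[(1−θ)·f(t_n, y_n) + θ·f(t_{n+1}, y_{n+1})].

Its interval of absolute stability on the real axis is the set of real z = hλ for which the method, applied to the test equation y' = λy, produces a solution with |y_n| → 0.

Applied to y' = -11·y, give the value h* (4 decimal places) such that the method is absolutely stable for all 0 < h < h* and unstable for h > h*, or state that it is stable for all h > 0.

(-10.0000,0); λ=-11 ⇒ h* = (10)/11 = 0.9091.

With y'=λy (z=hλ):
  y_{n+1} = y_n + z·[3/5·y_n + 2/5·y_{n+1}] ⇒ (1 − 2/5z)y_{n+1} = (1 + 3/5z)y_n
  R(z) = (1 + 3/5z)/(1 − 2/5z).

Boundary: |R(x)|=1, x<0.
x=-0.82: |R|=0.3825
R=−1: 1+3/5x = −1+2/5x ⇒ -1/5x=2 ⇒ x=2/(-1/5)=-10.0000
Confirm numerically:
  x=-7.555: |R|=0.87842 <1
  x=-5.967: |R|=0.76184 <1
  x=-5.080: |R|=0.67546 <1
  x=-10.282: |R|=1.01103 >1
  x=-10.057: |R|=1.00227 >1
  x=-10.039: |R|=1.00156 >1
Stable set (-10.0000, 0).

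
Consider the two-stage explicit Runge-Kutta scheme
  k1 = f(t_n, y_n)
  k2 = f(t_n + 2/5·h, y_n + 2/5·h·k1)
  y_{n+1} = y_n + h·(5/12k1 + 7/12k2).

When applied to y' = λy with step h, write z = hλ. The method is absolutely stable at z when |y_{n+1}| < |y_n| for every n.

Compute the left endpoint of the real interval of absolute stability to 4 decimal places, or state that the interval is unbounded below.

z* = -4.2857.

Set f=λy, z=hλ:
  k1=λy_n ⇒ h·k1=z·y_n;  k2=λ(1+2/5z)y_n ⇒ h·k2=z(1+2/5z)y_n
  y_{n+1}/y_n = 1 + 5/12z + 7/12z(1+2/5z) = 1 + z + 7/30z²
  ⇒ R(z) = 1 + z + 7/30z².

Find x<0 with |R(x)|<1.
x=-0.38: |R|=0.6537
R=1: x+7/30x²=0 ⇒ x=−30/7=-4.2857; min R=1−1/(4·7/30)=-0.0714>−1
Confirm numerically:
  x=-3.781: |R|=0.55472 <1
  x=-3.658: |R|=0.46422 <1
  x=-2.347: |R|=0.06170 <1
  x=-1.760: |R|=0.03723 <1
  x=-4.679: |R|=1.42938 >1
  x=-4.509: |R|=1.23492 >1
Interval (-4.2857, 0).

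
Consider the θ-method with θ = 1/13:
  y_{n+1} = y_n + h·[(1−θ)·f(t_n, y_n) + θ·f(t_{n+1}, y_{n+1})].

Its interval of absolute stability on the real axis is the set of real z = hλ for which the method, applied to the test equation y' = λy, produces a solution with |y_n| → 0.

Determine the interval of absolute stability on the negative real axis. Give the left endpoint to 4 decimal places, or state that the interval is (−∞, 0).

(-2.3636, 0).

Test eqn y'=λy, z=hλ:
  y_{n+1} = y_n + z·[12/13·y_n + 1/13·y_{n+1}] ⇒ (1 − 1/13z)y_{n+1} = (1 + 12/13z)y_n
  Hence R(z) = (1 + 12/13z)/(1 − 1/13z).

Need |R(x)|<1, x<0.
x=-1.17: |R|=0.0734
R=−1: 1+12/13x = −1+1/13x ⇒ -11/13x=2 ⇒ x=2/(-11/13)=-2.3636
Confirm numerically:
  x=-2.117: |R|=0.82053 <1
  x=-2.015: |R|=0.74459 <1
  x=-1.823: |R|=0.59880 <1
  x=-1.011: |R|=0.06195 <1
  x=-2.435: |R|=1.05086 >1
  x=-2.418: |R|=1.03879 >1
Interval (-2.3636, 0).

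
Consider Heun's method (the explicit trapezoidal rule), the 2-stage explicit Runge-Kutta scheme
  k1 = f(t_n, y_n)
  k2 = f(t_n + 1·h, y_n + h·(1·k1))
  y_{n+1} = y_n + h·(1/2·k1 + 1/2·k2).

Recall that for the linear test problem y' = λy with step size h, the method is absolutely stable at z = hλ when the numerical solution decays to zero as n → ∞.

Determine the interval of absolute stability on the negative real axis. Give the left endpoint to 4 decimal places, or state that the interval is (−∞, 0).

Test eqn y'=λy, z=hλ:
  order 2, 2-stage ⇒ R(z)=1+z+z^2/2
  (e.g. R(-1.09)=0.50405, |R|=0.50405)

Boundary: |R(x)|=1, x<0.
x=-1.09: |R|=0.5040
|R(-2.22)|=1.2442 |R(-1.15)|=0.5112 |R(-0.59)|=0.5840
Bisect:
  x_lo=-2.8757 |R|=2.2591  x_hi=-0.2861 |R|=0.7548
  mid=-1.58089 |R|=0.66872 →hi
  mid=-2.22829 |R|=1.25435 →lo
  mid=-1.90459 |R|=0.90914 →hi
  mid=-2.06644 |R|=1.06865 →lo
  mid=-1.98552 |R|=0.98562 →hi
  mid=-2.02598 |R|=1.02632 →lo
  mid=-2.00575 |R|=1.00577 →lo
  mid=-1.99563 |R|=0.99564 →hi
  mid=-2.00069 |R|=1.00069 →lo
  mid=-1.99816 |R|=0.99816 →hi
  ...
  [-2.00006,-1.99990] ⇒ x*=-2.0000
Stable set (-2.0000, 0).

(-2.0000, 0).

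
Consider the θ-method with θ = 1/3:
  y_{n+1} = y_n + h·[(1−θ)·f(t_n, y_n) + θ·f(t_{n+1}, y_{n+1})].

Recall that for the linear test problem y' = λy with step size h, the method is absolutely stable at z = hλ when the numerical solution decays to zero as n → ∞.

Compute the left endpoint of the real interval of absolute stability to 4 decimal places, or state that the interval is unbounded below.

left endpoint -6.0000.

Test eqn y'=λy, z=hλ:
  y_{n+1} = y_n + z·[2/3·y_n + 1/3·y_{n+1}] ⇒ (1 − 1/3z)y_{n+1} = (1 + 2/3z)y_n
  ⇒ R(z) = (1 + 2/3z)/(1 − 1/3z).

Need |R(x)|<1, x<0.
x=-1.72: |R|=0.0932
R=−1: 1+2/3x = −1+1/3x ⇒ -1/3x=2 ⇒ x=2/(-1/3)=-6.0000
Confirm numerically:
  x=-5.917: |R|=0.99069 <1
  x=-5.311: |R|=0.91710 <1
  x=-3.839: |R|=0.68402 <1
  x=-2.916: |R|=0.47870 <1
  x=-6.529: |R|=1.05551 >1
  x=-6.405: |R|=1.04306 >1
  x=-6.141: |R|=1.01543 >1
Interval (-6.0000, 0).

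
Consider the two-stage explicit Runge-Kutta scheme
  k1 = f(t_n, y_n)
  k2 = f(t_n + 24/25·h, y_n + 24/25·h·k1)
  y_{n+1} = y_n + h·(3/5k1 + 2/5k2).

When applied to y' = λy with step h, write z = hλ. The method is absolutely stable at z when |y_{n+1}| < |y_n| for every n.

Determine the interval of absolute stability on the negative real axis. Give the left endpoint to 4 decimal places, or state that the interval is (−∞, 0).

Test eqn y'=λy, z=hλ:
  k1=λy_n ⇒ h·k1=z·y_n;  k2=λ(1+24/25z)y_n ⇒ h·k2=z(1+24/25z)y_n
  y_{n+1}/y_n = 1 + 3/5z + 2/5z(1+24/25z) = 1 + z + 48/125z²
  ⇒ R(z) = 1 + z + 48/125z².

Solve |R(x)|<1 on ℝ⁻.
x=-0.92: |R|=0.4050
R=1: x+48/125x²=0 ⇒ x=−125/48=-2.6042; min R=1−1/(4·48/125)=0.3490>−1
Confirm numerically:
  x=-2.456: |R|=0.86026 <1
  x=-2.380: |R|=0.79513 <1
  x=-1.875: |R|=0.47500 <1
  x=-1.212: |R|=0.35207 <1
  x=-2.896: |R|=1.32454 >1
  x=-2.682: |R|=1.08016 >1
Interval (-2.6042, 0).

(-2.6042, 0).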